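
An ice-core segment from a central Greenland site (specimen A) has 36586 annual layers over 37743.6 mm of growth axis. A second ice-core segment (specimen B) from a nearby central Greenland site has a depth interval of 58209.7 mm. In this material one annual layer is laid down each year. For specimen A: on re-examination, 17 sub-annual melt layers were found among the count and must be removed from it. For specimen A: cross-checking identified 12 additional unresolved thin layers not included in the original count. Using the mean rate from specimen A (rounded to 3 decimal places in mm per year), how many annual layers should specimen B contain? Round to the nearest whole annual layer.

56405 annual layers

Specimen A: adjusted count: 36586 − 17 + 12 = 36581 annual layers.
A: Extension rate ≈ 37743.6 / 36581 = 1.032 mm/yr.
For B, 58209.7 / 1.032 = 56404.75 years ≈ 56405 annual layers.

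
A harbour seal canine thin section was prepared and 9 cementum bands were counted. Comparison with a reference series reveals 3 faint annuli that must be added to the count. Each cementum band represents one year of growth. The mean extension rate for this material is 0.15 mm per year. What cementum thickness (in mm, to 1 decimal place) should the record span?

Adjusted count: 9 + 3 = 12 cementum bands.
Predicted length = 0.15 mm/year × 12 years = 1.8 mm.

1.8 mm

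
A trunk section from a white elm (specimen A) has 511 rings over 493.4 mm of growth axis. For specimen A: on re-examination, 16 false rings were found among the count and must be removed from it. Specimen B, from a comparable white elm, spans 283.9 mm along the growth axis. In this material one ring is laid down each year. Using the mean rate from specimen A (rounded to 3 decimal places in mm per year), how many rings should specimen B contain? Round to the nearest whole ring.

Specimen A: adjusted count: 511 − 16 = 495 rings.
A: Mean rate = 493.4 mm / 495 years ≈ 0.997 mm/year.
B spans 283.9 / 0.997 = 284.75 years ≈ 285 rings.

285 rings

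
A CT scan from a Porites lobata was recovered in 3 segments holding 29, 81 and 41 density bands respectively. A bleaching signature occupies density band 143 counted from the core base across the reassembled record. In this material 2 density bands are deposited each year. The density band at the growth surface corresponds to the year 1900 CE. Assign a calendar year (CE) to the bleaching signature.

1896 CE

Total density bands = 29 + 81 + 41 = 151.
Between density band 143 and the growth surface there are 151 − 143 = 8 density bands.
With 2 density bands per year, 8 / 2 = 4 years.
The density band at the growth surface is 1900 CE, so the bleaching signature dates to 1900 − 4 = 1896 CE.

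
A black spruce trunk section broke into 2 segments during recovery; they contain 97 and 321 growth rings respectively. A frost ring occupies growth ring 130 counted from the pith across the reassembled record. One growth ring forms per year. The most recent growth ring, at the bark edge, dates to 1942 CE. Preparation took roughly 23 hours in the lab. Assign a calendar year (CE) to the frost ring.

Total growth rings = 97 + 321 = 418.
Between growth ring 130 and the bark edge there are 418 − 130 = 288 growth rings.
The growth ring at the bark edge is 1942 CE, so the frost ring dates to 1942 − 288 = 1654 CE.

1654 CE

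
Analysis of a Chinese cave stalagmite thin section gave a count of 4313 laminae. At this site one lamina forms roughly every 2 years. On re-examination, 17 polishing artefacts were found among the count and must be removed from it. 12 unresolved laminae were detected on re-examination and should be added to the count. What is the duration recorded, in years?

8616 yr

Adjusted count: 4313 − 17 + 12 = 4308 laminae.
At 2 years per lamina, 4308 × 2 = 8616 years.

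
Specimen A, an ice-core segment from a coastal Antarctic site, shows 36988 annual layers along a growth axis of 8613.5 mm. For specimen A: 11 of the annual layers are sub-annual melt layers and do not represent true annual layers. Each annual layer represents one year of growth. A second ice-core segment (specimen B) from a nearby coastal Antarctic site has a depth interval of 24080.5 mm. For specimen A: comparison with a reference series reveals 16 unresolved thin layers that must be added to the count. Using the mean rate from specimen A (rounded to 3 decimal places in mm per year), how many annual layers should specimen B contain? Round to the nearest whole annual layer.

103350 annual layers

Specimen A: correcting the raw count gives 36988 − 11 + 16 = 36993 true annual layers.
A: Extension rate ≈ 8613.5 / 36993 = 0.233 mm per year.
B spans 24080.5 / 0.233 = 103349.79 years ≈ 103350 annual layers.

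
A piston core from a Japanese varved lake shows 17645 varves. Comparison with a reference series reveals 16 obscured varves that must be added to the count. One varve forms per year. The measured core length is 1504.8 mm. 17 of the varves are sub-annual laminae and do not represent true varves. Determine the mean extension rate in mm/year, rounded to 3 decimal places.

Correcting the raw count gives 17645 − 17 + 16 = 17644 true varves.
Mean rate = 1504.8 mm / 17644 years ≈ 0.085 mm/year.

0.085 mm/year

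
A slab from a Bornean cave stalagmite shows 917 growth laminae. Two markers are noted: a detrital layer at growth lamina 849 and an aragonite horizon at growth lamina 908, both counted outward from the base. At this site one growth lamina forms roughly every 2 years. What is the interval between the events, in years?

908 − 849 = 59 growth laminae lie between the two events.
At 2 years per growth lamina, 59 × 2 = 118 years.

118 yr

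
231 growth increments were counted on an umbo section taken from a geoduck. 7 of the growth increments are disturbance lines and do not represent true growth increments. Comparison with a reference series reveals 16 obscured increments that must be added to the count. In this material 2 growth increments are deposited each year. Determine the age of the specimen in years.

120 yr

Adjusted count: 231 − 7 + 16 = 240 growth increments.
240 growth increments at 2 per year is 240 / 2 = 120 years.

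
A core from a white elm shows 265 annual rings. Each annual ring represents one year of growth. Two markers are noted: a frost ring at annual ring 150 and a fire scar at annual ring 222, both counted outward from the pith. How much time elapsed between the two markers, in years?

72 years

Separation: 222 − 150 = 72 annual rings.
That is 72 years at one annual ring per year.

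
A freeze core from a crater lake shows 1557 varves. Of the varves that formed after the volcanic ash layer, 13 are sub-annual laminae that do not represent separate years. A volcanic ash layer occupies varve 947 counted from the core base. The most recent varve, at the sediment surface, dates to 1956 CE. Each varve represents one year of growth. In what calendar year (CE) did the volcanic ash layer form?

1359 CE

1557 − 947 = 610 varves lie beyond the volcanic ash layer toward the sediment surface.
Removing the 13 false varves leaves 610 − 13 = 597 true varves beyond the volcanic ash layer.
Counting back 597 years from 1956 CE places the volcanic ash layer in 1956 − 597 = 1359 CE.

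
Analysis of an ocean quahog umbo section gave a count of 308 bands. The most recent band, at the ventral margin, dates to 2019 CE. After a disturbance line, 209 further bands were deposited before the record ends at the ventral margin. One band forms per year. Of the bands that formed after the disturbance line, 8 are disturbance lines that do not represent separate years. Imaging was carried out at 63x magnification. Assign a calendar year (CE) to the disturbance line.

209 bands formed after the disturbance line.
Removing the 8 false bands leaves 209 − 8 = 201 true bands beyond the disturbance line.
Counting back 201 years from 2019 CE places the disturbance line in 2019 − 201 = 1818 CE.

1818 CE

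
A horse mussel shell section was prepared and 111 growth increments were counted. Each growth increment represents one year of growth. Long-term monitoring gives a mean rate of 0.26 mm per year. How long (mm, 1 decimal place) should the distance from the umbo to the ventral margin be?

111 years of growth are recorded.
111 years at 0.26 mm/year gives 0.26 × 111 = 28.9 mm.

28.9 mm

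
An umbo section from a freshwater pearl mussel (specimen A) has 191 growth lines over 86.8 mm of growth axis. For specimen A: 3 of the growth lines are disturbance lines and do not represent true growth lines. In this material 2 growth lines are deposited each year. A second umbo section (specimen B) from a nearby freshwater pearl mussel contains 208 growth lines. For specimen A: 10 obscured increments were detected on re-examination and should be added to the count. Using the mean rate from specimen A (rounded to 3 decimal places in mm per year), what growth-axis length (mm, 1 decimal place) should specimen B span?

91.2 mm

Specimen A: adjusted count: 191 − 3 + 10 = 198 growth lines.
Specimen A: 198 growth lines at 2 per year is 198 / 2 = 99 years.
A: Mean rate = 86.8 mm / 99 years ≈ 0.877 mm/yr.
Specimen B: 208 growth lines at 2 per year is 208 / 2 = 104 years. For B, 0.877 mm/year × 104 years = 91.2 mm.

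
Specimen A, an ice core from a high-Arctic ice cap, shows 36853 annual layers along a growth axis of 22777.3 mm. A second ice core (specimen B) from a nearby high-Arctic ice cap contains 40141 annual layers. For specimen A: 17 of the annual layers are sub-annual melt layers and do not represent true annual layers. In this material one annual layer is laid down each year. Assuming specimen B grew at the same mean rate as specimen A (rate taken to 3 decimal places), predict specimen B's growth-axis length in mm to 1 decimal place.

24807.1 mm

Specimen A: after corrections the count is 36853 − 17 = 36836 annual layers.
A: Mean rate = 22777.3 mm / 36836 years ≈ 0.618 mm per year.
Length of B = 0.618 × 40141 = 24807.1 mm.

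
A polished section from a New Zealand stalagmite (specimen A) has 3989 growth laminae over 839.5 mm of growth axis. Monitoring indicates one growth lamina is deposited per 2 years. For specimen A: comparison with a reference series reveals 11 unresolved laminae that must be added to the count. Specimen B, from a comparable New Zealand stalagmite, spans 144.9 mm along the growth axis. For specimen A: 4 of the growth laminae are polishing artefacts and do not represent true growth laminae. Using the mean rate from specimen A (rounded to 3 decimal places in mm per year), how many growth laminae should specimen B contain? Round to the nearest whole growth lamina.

Specimen A: correcting the raw count gives 3989 − 4 + 11 = 3996 true growth laminae.
Specimen A: at 2 years per growth lamina, 3996 × 2 = 7992 years.
A: Extension rate ≈ 839.5 / 7992 = 0.105 mm per year.
B spans 144.9 / 0.105 = 1380.00 years; at 2 years per growth lamina that is 1380.00 / 2 ≈ 690 growth laminae.

690 growth laminae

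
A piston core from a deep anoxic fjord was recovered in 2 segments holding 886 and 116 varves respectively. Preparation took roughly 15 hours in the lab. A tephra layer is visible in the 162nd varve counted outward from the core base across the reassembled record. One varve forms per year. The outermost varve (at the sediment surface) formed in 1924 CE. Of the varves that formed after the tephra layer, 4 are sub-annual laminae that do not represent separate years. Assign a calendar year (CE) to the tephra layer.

Total varves = 886 + 116 = 1002.
The tephra layer sits at varve 162 from the core base, so 1002 − 162 = 840 varves formed after it.
Removing the 4 false varves leaves 840 − 4 = 836 true varves beyond the tephra layer.
1924 − 836 = 1088 CE.

1088 CE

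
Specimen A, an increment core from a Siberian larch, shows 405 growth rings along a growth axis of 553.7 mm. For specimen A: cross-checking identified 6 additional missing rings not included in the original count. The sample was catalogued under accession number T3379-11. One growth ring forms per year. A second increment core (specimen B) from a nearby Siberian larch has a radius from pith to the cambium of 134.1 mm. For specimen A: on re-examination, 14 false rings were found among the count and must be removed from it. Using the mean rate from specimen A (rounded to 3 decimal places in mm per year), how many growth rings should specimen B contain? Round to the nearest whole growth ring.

Specimen A: adjusted count: 405 − 14 + 6 = 397 growth rings.
A: Mean rate = 553.7 mm / 397 years ≈ 1.395 mm/year.
For B, 134.1 / 1.395 = 96.13 years ≈ 96 growth rings.

96 growth rings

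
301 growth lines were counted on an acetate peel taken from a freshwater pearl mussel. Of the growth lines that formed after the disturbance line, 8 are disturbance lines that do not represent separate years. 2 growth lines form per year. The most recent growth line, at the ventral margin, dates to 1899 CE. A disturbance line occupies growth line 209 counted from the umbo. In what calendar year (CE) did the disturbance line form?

1857 CE

301 − 209 = 92 growth lines lie beyond the disturbance line toward the ventral margin.
Removing the 8 false growth lines leaves 92 − 8 = 84 true growth lines beyond the disturbance line.
84 growth lines at 2 per year is 84 / 2 = 42 years.
Counting back 42 years from 1899 CE places the disturbance line in 1899 − 42 = 1857 CE.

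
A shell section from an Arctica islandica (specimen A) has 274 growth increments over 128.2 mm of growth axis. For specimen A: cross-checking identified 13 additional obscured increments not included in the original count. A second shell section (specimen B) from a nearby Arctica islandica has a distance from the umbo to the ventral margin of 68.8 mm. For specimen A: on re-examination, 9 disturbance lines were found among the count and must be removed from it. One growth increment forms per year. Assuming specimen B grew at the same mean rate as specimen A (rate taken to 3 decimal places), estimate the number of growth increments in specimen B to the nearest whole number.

149 growth increments

Specimen A: true growth increment count = 274 − 9 + 13 = 278.
A: Mean rate = 128.2 mm / 278 years ≈ 0.461 mm per year.
For B, 68.8 / 0.461 = 149.24 years ≈ 149 growth increments.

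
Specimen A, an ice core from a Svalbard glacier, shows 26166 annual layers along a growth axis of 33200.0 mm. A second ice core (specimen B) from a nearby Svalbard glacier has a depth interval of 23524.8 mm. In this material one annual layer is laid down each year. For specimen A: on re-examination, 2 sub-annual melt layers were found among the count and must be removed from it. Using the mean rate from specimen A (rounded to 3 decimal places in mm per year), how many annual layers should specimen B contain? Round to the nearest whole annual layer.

Specimen A: adjusted count: 26166 − 2 = 26164 annual layers.
A: Mean rate = 33200.0 mm / 26164 years ≈ 1.269 mm/yr.
B spans 23524.8 / 1.269 = 18538.06 years ≈ 18538 annual layers.

18538 annual layers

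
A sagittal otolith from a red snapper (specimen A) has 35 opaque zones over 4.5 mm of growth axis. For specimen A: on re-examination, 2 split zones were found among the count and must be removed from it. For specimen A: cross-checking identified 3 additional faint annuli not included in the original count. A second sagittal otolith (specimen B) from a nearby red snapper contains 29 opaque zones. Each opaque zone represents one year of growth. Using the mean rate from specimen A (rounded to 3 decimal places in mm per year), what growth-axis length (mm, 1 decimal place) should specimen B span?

Specimen A: true opaque zone count = 35 − 2 + 3 = 36.
A: Mean rate = 4.5 mm / 36 years ≈ 0.125 mm per year.
For B, 0.125 mm/year × 29 years = 3.6 mm.

3.6 mm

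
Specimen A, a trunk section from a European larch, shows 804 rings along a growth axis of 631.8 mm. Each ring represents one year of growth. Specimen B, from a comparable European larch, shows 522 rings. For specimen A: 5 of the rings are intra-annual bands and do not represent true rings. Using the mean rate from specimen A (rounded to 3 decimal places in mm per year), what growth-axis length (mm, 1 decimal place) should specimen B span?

Specimen A: after corrections the count is 804 − 5 = 799 rings.
A: 631.8 mm over 799 years gives 631.8 / 799 ≈ 0.791 mm/yr.
B's length ≈ 0.791 × 522 = 412.9 mm.

412.9 mm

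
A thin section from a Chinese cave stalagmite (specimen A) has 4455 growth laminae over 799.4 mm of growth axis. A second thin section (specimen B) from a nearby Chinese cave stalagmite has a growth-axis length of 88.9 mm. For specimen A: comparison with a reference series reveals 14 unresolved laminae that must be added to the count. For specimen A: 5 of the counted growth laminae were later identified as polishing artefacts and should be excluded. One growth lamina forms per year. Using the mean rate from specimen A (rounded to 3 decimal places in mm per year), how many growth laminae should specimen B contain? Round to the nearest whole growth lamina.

Specimen A: true growth lamina count = 4455 − 5 + 14 = 4464.
A: Extension rate ≈ 799.4 / 4464 = 0.179 mm/year.
Specimen B: 88.9 mm / 0.179 mm per year = 496.65 years ≈ 497 growth laminae.

497 growth laminae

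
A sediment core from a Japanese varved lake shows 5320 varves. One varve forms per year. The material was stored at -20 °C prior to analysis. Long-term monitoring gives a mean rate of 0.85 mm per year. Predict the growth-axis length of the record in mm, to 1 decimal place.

The record spans 5320 years at 0.85 mm per year.
Length ≈ 0.85 × 5320 = 4522.0 mm.

4522.0 mm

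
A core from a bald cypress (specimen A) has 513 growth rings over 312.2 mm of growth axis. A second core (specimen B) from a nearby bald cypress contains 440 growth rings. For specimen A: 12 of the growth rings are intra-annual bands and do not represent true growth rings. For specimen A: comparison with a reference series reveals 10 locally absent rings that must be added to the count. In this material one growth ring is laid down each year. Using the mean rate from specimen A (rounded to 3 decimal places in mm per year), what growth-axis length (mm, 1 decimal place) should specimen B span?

Specimen A: after corrections the count is 513 − 12 + 10 = 511 growth rings.
A: Extension rate ≈ 312.2 / 511 = 0.611 mm per year.
For B, 0.611 mm/year × 440 years = 268.8 mm.

268.8 mm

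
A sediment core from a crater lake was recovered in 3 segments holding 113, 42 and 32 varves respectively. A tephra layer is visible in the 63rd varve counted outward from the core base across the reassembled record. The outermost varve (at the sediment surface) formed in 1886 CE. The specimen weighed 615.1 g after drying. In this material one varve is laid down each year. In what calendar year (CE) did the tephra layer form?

Total varves = 113 + 42 + 32 = 187.
The tephra layer sits at varve 63 from the core base, so 187 − 63 = 124 varves formed after it.
Counting back 124 years from 1886 CE places the tephra layer in 1886 − 124 = 1762 CE.

1762 CE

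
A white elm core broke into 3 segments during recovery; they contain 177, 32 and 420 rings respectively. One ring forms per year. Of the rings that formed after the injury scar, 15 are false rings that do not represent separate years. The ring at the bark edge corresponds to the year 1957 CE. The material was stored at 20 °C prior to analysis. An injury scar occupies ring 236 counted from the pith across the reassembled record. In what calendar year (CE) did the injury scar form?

Total rings = 177 + 32 + 420 = 629.
The injury scar sits at ring 236 from the pith, so 629 − 236 = 393 rings formed after it.
Excluding 15 false rings: 393 − 15 = 378.
The ring at the bark edge is 1957 CE, so the injury scar dates to 1957 − 378 = 1579 CE.

1579 CE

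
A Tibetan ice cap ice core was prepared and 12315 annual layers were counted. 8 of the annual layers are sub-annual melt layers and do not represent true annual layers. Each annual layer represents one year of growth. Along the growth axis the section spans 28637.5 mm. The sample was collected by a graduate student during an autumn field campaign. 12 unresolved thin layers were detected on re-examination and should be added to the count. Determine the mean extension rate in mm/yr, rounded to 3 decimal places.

2.325 mm/yr

After corrections the count is 12315 − 8 + 12 = 12319 annual layers.
28637.5 mm over 12319 years gives 28637.5 / 12319 ≈ 2.325 mm/yr.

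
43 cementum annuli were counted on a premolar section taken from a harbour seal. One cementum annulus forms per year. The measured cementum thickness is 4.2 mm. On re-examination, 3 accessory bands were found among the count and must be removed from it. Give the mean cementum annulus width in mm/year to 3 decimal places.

Correcting the raw count gives 43 − 3 = 40 true cementum annuli.
4.2 mm over 40 years gives 4.2 / 40 ≈ 0.105 mm/year.

0.105 mm/year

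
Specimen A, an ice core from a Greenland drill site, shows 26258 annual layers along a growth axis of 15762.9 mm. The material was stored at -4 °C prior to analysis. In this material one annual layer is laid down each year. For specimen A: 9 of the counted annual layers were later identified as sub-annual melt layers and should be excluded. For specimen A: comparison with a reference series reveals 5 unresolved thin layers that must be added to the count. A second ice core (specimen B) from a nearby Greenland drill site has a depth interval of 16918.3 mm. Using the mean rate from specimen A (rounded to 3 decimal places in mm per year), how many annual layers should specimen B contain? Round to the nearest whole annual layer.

28197 annual layers

Specimen A: correcting the raw count gives 26258 − 9 + 5 = 26254 true annual layers.
A: Extension rate ≈ 15762.9 / 26254 = 0.600 mm/year.
Specimen B: 16918.3 mm / 0.600 mm per year = 28197.17 years ≈ 28197 annual layers.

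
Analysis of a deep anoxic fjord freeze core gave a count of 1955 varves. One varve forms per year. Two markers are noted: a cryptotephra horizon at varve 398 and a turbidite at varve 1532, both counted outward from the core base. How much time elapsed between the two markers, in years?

The two markers are separated by 1532 − 398 = 1134 varves.
At one varve per year, 1134 years elapsed between them.

1134 years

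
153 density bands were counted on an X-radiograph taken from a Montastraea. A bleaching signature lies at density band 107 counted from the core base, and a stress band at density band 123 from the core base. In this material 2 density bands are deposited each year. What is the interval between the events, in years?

123 − 107 = 16 density bands lie between the two events.
With 2 density bands per year, 16 / 2 = 8 years.

8 years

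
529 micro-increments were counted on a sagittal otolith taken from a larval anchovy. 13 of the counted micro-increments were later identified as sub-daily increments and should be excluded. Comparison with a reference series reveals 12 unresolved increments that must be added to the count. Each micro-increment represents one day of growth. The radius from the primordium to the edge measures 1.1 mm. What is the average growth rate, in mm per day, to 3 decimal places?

Correcting the raw count gives 529 − 13 + 12 = 528 true micro-increments.
1.1 mm over 528 days gives 1.1 / 528 ≈ 0.002 mm per day.

0.002 mm per day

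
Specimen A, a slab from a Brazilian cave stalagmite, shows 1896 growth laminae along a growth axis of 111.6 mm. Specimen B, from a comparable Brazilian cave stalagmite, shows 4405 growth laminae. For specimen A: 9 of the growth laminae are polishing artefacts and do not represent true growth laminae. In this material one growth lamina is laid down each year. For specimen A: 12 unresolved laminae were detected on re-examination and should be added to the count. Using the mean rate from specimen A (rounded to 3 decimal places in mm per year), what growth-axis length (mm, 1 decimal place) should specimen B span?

259.9 mm

Specimen A: true growth lamina count = 1896 − 9 + 12 = 1899.
A: 111.6 mm over 1899 years gives 111.6 / 1899 ≈ 0.059 mm/yr.
B's length ≈ 0.059 × 4405 = 259.9 mm.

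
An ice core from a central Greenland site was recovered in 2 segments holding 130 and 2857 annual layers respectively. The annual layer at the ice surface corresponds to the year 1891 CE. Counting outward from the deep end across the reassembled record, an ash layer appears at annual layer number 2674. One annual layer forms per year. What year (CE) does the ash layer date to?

1578 CE

Total annual layers = 130 + 2857 = 2987.
Between annual layer 2674 and the ice surface there are 2987 − 2674 = 313 annual layers.
Counting back 313 years from 1891 CE places the ash layer in 1891 − 313 = 1578 CE.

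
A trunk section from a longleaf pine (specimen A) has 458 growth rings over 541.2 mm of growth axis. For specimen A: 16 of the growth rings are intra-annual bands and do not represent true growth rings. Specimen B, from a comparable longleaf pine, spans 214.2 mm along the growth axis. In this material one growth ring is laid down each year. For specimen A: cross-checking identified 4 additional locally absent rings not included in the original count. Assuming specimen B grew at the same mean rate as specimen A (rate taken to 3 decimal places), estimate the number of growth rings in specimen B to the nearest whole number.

Specimen A: after corrections the count is 458 − 16 + 4 = 446 growth rings.
A: Mean rate = 541.2 mm / 446 years ≈ 1.213 mm per year.
For B, 214.2 / 1.213 = 176.59 years ≈ 177 growth rings.

177 growth rings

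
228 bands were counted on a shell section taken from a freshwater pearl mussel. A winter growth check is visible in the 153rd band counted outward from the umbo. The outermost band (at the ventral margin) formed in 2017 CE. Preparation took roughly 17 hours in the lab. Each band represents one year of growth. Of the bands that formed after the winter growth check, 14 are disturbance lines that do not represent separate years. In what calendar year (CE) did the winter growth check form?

The winter growth check sits at band 153 from the umbo, so 228 − 153 = 75 bands formed after it.
75 − 14 false = 61 true bands after the winter growth check.
The band at the ventral margin is 2017 CE, so the winter growth check dates to 2017 − 61 = 1956 CE.

1956 CE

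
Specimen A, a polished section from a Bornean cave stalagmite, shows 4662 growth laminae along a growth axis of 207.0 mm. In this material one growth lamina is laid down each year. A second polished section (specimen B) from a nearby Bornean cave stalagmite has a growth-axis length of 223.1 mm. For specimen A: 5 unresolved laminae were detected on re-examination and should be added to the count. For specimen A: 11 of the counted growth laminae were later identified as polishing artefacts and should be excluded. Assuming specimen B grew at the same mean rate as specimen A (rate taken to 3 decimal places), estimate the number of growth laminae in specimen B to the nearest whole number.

5070 growth laminae

Specimen A: after corrections the count is 4662 − 11 + 5 = 4656 growth laminae.
A: Mean rate = 207.0 mm / 4656 years ≈ 0.044 mm/year.
For B, 223.1 / 0.044 = 5070.45 years ≈ 5070 growth laminae.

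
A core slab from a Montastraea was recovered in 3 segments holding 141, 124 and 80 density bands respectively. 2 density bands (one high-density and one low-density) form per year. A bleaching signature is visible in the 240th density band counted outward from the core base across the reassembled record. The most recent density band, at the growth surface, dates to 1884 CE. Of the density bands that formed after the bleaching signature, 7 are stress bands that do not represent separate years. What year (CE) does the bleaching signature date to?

Total density bands = 141 + 124 + 80 = 345.
The bleaching signature sits at density band 240 from the core base, so 345 − 240 = 105 density bands formed after it.
105 − 7 false = 98 true density bands after the bleaching signature.
Dividing by 2 density bands per year: 98 / 2 = 49 years.
1884 − 49 = 1835 CE.

1835 CE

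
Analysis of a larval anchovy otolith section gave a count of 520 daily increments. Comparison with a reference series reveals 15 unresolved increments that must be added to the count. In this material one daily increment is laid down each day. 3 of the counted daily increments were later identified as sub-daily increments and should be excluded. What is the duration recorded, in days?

532 days

True daily increment count = 520 − 3 + 15 = 532.
One daily increment per day makes the duration 532 days.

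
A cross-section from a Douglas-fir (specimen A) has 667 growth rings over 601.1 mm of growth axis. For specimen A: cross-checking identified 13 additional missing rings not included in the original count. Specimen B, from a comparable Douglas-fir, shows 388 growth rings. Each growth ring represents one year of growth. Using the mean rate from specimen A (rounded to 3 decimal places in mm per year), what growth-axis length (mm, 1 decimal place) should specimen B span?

Specimen A: after corrections the count is 667 + 13 = 680 growth rings.
A: 601.1 mm over 680 years gives 601.1 / 680 ≈ 0.884 mm/yr.
Length of B = 0.884 × 388 = 343.0 mm.

343.0 mm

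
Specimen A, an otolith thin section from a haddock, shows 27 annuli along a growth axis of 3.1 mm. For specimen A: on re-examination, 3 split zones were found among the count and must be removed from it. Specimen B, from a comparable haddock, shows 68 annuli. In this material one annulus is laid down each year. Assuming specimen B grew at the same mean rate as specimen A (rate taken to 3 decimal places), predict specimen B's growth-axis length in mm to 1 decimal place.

8.8 mm

Specimen A: true annulus count = 27 − 3 = 24.
A: 3.1 mm over 24 years gives 3.1 / 24 ≈ 0.129 mm per year.
B's length ≈ 0.129 × 68 = 8.8 mm.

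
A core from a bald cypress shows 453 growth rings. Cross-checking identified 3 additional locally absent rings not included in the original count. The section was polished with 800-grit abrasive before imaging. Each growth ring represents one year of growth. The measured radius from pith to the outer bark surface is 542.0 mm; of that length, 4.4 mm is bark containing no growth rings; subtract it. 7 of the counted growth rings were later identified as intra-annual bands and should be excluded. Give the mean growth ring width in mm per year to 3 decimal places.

True growth ring count = 453 − 7 + 3 = 449.
Removing the 4.4 mm offcut leaves 542.0 − 4.4 = 537.6 mm.
537.6 mm over 449 years gives 537.6 / 449 ≈ 1.197 mm per year.

1.197 mm per year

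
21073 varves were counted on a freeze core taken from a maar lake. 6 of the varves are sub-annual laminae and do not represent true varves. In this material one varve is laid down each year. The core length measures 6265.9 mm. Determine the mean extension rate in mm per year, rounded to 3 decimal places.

0.297 mm per year

Adjusted count: 21073 − 6 = 21067 varves.
Extension rate ≈ 6265.9 / 21067 = 0.297 mm per year.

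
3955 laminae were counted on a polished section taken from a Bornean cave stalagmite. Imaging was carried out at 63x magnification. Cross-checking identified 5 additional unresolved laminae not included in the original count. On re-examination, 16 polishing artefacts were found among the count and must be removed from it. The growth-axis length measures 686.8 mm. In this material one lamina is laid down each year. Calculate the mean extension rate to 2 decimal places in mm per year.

Correcting the raw count gives 3955 − 16 + 5 = 3944 true laminae.
Extension rate ≈ 686.8 / 3944 = 0.17 mm per year.

0.17 mm per year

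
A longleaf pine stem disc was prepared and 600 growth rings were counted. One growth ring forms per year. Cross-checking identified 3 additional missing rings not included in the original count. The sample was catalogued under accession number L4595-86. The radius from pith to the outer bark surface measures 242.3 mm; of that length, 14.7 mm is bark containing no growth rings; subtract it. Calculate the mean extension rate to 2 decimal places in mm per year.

After corrections the count is 600 + 3 = 603 growth rings.
Net length = 242.3 − 14.7 = 227.6 mm.
227.6 mm over 603 years gives 227.6 / 603 ≈ 0.38 mm per year.

0.38 mm per year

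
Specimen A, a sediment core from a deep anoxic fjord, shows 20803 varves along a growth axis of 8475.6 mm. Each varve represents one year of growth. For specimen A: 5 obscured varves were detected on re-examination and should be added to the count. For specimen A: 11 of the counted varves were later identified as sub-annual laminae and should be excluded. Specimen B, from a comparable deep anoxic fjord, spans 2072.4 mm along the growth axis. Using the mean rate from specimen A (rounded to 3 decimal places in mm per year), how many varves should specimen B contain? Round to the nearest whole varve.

5079 varves

Specimen A: adjusted count: 20803 − 11 + 5 = 20797 varves.
A: Extension rate ≈ 8475.6 / 20797 = 0.408 mm/yr.
B spans 2072.4 / 0.408 = 5079.41 years ≈ 5079 varves.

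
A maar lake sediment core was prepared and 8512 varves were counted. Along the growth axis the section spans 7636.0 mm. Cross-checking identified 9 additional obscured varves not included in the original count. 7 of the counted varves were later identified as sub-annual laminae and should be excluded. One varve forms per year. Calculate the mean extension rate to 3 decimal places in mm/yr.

0.897 mm/yr

After corrections the count is 8512 − 7 + 9 = 8514 varves.
Extension rate ≈ 7636.0 / 8514 = 0.897 mm/yr.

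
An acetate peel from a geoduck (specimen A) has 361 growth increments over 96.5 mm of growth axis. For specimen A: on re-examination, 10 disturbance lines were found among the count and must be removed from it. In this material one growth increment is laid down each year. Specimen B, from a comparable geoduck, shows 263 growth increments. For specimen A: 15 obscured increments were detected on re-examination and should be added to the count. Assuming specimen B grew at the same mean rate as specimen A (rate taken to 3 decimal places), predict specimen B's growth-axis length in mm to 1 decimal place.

69.4 mm

Specimen A: after corrections the count is 361 − 10 + 15 = 366 growth increments.
A: Extension rate ≈ 96.5 / 366 = 0.264 mm/yr.
For B, 0.264 mm/year × 263 years = 69.4 mm.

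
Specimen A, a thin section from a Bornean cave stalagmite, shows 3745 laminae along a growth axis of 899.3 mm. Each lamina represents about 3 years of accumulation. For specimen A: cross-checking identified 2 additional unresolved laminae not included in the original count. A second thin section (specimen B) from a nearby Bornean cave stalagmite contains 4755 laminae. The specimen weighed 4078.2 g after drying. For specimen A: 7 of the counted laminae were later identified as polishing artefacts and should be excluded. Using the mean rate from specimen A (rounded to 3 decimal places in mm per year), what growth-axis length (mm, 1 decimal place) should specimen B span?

Specimen A: correcting the raw count gives 3745 − 7 + 2 = 3740 true laminae.
Specimen A: multiplying by 3 years per lamina: 3740 × 3 = 11220 years.
A: Mean rate = 899.3 mm / 11220 years ≈ 0.080 mm/year.
Specimen B: multiplying by 3 years per lamina: 4755 × 3 = 14265 years. B's length ≈ 0.080 × 14265 = 1141.2 mm.

1141.2 mm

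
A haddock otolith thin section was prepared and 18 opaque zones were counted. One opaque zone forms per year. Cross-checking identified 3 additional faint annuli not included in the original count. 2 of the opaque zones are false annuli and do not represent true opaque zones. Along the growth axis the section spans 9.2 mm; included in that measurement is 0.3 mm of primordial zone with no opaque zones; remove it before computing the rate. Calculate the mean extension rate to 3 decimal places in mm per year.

0.468 mm per year

After corrections the count is 18 − 2 + 3 = 19 opaque zones.
Removing the 0.3 mm offcut leaves 9.2 − 0.3 = 8.9 mm.
8.9 mm over 19 years gives 8.9 / 19 ≈ 0.468 mm per year.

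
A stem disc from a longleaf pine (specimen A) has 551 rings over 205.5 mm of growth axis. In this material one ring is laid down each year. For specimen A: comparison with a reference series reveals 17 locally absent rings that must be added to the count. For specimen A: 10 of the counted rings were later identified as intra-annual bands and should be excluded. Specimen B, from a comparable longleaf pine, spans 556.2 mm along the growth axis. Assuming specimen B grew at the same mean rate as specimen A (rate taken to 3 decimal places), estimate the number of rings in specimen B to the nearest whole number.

Specimen A: correcting the raw count gives 551 − 10 + 17 = 558 true rings.
A: 205.5 mm over 558 years gives 205.5 / 558 ≈ 0.368 mm/yr.
For B, 556.2 / 0.368 = 1511.41 years ≈ 1511 rings.

1511 rings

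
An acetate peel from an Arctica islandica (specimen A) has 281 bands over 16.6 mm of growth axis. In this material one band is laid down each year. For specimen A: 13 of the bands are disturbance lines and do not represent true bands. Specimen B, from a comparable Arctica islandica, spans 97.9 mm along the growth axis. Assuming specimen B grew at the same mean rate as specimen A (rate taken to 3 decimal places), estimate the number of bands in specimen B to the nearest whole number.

Specimen A: after corrections the count is 281 − 13 = 268 bands.
A: Mean rate = 16.6 mm / 268 years ≈ 0.062 mm/year.
For B, 97.9 / 0.062 = 1579.03 years ≈ 1579 bands.

1579 bands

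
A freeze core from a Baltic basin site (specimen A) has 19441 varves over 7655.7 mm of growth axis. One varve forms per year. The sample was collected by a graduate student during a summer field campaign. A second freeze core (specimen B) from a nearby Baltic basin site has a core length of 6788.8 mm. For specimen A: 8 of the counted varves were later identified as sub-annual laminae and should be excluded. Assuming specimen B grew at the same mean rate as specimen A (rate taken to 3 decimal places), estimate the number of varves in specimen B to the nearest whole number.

Specimen A: after corrections the count is 19441 − 8 = 19433 varves.
A: Extension rate ≈ 7655.7 / 19433 = 0.394 mm/yr.
Specimen B: 6788.8 mm / 0.394 mm per year = 17230.46 years ≈ 17230 varves.

17230 varves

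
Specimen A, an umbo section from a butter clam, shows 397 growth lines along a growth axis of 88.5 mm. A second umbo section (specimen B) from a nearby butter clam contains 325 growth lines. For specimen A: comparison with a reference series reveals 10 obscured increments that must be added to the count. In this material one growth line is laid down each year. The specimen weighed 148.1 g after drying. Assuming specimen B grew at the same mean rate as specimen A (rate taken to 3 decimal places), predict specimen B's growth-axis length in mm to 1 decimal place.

Specimen A: after corrections the count is 397 + 10 = 407 growth lines.
A: 88.5 mm over 407 years gives 88.5 / 407 ≈ 0.217 mm per year.
Length of B = 0.217 × 325 = 70.5 mm.

70.5 mm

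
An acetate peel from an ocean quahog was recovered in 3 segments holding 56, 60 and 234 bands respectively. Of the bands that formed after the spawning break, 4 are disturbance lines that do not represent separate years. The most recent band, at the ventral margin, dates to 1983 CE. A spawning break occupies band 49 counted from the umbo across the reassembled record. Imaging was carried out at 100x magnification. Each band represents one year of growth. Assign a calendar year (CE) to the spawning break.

Total bands = 56 + 60 + 234 = 350.
The spawning break sits at band 49 from the umbo, so 350 − 49 = 301 bands formed after it.
301 − 4 false = 297 true bands after the spawning break.
1983 − 297 = 1686 CE.

1686 CE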